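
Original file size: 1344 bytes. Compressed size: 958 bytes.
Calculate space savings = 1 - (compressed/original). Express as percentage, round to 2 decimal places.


ratio = compressed/original = 958/1344 = 0.712798
savings = 1 - ratio = 1 - 0.712798 = 0.287202
as a percentage: 0.287202 * 100 = 28.72%

Space savings = 1 - 958/1344 = 28.72%


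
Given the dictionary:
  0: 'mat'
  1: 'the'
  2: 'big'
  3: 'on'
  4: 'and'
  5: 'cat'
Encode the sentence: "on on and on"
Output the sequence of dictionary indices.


Look up each word in the dictionary:
  'on' -> 3
  'on' -> 3
  'and' -> 4
  'on' -> 3

Encoded: [3, 3, 4, 3]


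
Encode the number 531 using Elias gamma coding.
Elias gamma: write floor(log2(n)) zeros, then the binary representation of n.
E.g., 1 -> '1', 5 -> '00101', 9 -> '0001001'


num_bits = floor(log2(531)) + 1 = 10
leading_zeros = num_bits - 1 = 9
binary(531) = 1000010011

Elias gamma(531) = '000000000' + '1000010011' = 0000000001000010011 (19 bits)


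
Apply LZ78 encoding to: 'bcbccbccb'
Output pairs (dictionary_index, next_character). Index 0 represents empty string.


LZ78 encoding steps:
Dictionary: {0: ''}
Step 1: w='' (idx 0), next='b' -> output (0, 'b'), add 'b' as idx 1
Step 2: w='' (idx 0), next='c' -> output (0, 'c'), add 'c' as idx 2
Step 3: w='b' (idx 1), next='c' -> output (1, 'c'), add 'bc' as idx 3
Step 4: w='c' (idx 2), next='b' -> output (2, 'b'), add 'cb' as idx 4
Step 5: w='c' (idx 2), next='c' -> output (2, 'c'), add 'cc' as idx 5
Step 6: w='b' (idx 1), end of input -> output (1, '')


Encoded: [(0, 'b'), (0, 'c'), (1, 'c'), (2, 'b'), (2, 'c'), (1, '')]


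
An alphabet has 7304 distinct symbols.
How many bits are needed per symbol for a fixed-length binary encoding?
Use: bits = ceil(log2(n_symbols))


log2(7304) = 12.8345
Bracket: 2^12 = 4096 < 7304 <= 2^13 = 8192
So ceil(log2(7304)) = 13

bits = ceil(log2(7304)) = ceil(12.8345) = 13 bits


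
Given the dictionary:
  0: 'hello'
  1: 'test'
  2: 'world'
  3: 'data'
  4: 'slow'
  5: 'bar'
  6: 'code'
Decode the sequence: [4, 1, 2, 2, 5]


Look up each index in the dictionary:
  4 -> 'slow'
  1 -> 'test'
  2 -> 'world'
  2 -> 'world'
  5 -> 'bar'

Decoded: "slow test world world bar"


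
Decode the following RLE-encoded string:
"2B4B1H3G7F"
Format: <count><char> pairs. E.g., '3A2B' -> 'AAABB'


Expanding each <count><char> pair:
  2B -> 'BB'
  4B -> 'BBBB'
  1H -> 'H'
  3G -> 'GGG'
  7F -> 'FFFFFFF'

Decoded = BBBBBBHGGGFFFFFFF


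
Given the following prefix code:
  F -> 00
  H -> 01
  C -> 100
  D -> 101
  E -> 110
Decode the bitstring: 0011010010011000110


Decoding step by step:
Bits 00 -> F
Bits 110 -> E
Bits 100 -> C
Bits 100 -> C
Bits 110 -> E
Bits 00 -> F
Bits 110 -> E


Decoded message: FECCEFE


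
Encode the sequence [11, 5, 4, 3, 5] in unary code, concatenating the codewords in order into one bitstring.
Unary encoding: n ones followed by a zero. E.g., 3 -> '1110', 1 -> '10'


Encode each number as n ones followed by a terminating 0:
  11 -> 111111111110 (12 bits)
  5 -> 111110 (6 bits)
  4 -> 11110 (5 bits)
  3 -> 1110 (4 bits)
  5 -> 111110 (6 bits)
Total length = 12 + 6 + 5 + 4 + 6 = 33 bits.

Unary([11, 5, 4, 3, 5]) = 111111111110111110111101110111110 (33 bits)


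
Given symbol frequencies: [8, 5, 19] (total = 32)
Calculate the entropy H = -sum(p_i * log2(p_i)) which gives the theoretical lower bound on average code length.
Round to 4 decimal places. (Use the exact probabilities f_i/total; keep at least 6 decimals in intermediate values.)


Per-symbol terms -p_i * log2(p_i) with p_i = f_i/32:
  p = 8/32 = 0.250000: log2(p) = -2.000000, -p*log2(p) = 0.500000
  p = 5/32 = 0.156250: log2(p) = -2.678072, -p*log2(p) = 0.418449
  p = 19/32 = 0.593750: log2(p) = -0.752072, -p*log2(p) = 0.446543
H = 0.500000 + 0.418449 + 0.446543 = 1.364992

H = 1.365 bits/symbol


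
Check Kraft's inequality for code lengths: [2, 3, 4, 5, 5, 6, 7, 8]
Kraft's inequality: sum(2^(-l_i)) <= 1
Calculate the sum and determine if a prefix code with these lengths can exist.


Sum = 2^(-2) + 2^(-3) + 2^(-4) + 2^(-5) + 2^(-5) + 2^(-6) + 2^(-7) + 2^(-8)
    = 0.25 + 0.125 + 0.0625 + 0.03125 + 0.03125 + 0.015625 + 0.0078125 + 0.00390625
    = 135/256 = 0.52734375
Since 0.52734375 <= 1, Kraft's inequality IS satisfied.
A prefix code with these lengths CAN exist.

Kraft sum = 0.52734375. Satisfied.


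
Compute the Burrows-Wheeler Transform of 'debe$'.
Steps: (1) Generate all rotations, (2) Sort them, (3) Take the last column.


Rotations (sorted):
  0: $debe -> last char: e
  1: be$de -> last char: e
  2: debe$ -> last char: $
  3: e$deb -> last char: b
  4: ebe$d -> last char: d


BWT = ee$bd


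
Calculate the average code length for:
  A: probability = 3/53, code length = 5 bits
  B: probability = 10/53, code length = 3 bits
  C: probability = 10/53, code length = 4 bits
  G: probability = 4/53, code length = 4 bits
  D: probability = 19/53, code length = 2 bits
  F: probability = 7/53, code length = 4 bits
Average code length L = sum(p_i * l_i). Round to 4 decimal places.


Weighted contributions p_i * l_i:
  A: (3/53) * 5 = 15/53
  B: (10/53) * 3 = 30/53
  C: (10/53) * 4 = 40/53
  G: (4/53) * 4 = 16/53
  D: (19/53) * 2 = 38/53
  F: (7/53) * 4 = 28/53
Sum = (15 + 30 + 40 + 16 + 38 + 28)/53 = 167/53

L = 167/53 = 3.1509 bits/symbol


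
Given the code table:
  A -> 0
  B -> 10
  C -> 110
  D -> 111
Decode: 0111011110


Decoding:
0 -> A
111 -> D
0 -> A
111 -> D
10 -> B


Result: ADADB


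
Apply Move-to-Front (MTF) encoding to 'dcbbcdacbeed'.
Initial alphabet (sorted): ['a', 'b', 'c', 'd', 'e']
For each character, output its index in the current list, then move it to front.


MTF encoding:
'd': index 3 in ['a', 'b', 'c', 'd', 'e'] -> ['d', 'a', 'b', 'c', 'e']
'c': index 3 in ['d', 'a', 'b', 'c', 'e'] -> ['c', 'd', 'a', 'b', 'e']
'b': index 3 in ['c', 'd', 'a', 'b', 'e'] -> ['b', 'c', 'd', 'a', 'e']
'b': index 0 in ['b', 'c', 'd', 'a', 'e'] -> ['b', 'c', 'd', 'a', 'e']
'c': index 1 in ['b', 'c', 'd', 'a', 'e'] -> ['c', 'b', 'd', 'a', 'e']
'd': index 2 in ['c', 'b', 'd', 'a', 'e'] -> ['d', 'c', 'b', 'a', 'e']
'a': index 3 in ['d', 'c', 'b', 'a', 'e'] -> ['a', 'd', 'c', 'b', 'e']
'c': index 2 in ['a', 'd', 'c', 'b', 'e'] -> ['c', 'a', 'd', 'b', 'e']
'b': index 3 in ['c', 'a', 'd', 'b', 'e'] -> ['b', 'c', 'a', 'd', 'e']
'e': index 4 in ['b', 'c', 'a', 'd', 'e'] -> ['e', 'b', 'c', 'a', 'd']
'e': index 0 in ['e', 'b', 'c', 'a', 'd'] -> ['e', 'b', 'c', 'a', 'd']
'd': index 4 in ['e', 'b', 'c', 'a', 'd'] -> ['d', 'e', 'b', 'c', 'a']


Output: [3, 3, 3, 0, 1, 2, 3, 2, 3, 4, 0, 4]


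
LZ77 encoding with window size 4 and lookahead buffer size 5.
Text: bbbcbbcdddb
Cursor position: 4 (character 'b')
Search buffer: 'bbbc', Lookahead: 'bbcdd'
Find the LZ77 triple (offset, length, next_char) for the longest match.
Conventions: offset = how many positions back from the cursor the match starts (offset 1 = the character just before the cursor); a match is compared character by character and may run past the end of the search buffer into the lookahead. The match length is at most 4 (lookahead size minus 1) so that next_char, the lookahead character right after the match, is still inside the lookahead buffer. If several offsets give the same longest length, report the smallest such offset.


Try each offset into the search buffer:
  offset=1 (pos 3, char 'c'): match length 0
  offset=2 (pos 2, char 'b'): match length 1
  offset=3 (pos 1, char 'b'): match length 3
  offset=4 (pos 0, char 'b'): match length 2
Longest match has length 3 at offset 3.
next_char = character at position 4 + 3 = 7 -> 'd'

Best match: offset=3, length=3 (matching 'bbc' starting at position 1)
LZ77 triple: (3, 3, 'd')


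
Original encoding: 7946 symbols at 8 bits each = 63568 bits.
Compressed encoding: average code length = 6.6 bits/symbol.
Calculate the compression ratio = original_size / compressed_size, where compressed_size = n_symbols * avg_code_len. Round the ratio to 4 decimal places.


original_size = n_symbols * orig_bits = 7946 * 8 = 63568 bits
compressed_size = n_symbols * avg_code_len = 7946 * 6.6 = 52443.6 bits
ratio = original_size / compressed_size = 63568 / 52443.6 = 1.2121

Compression ratio = 1.2121


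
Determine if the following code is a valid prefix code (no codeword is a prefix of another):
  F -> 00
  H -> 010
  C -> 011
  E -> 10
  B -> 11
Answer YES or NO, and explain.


Checking each pair (does one codeword prefix another?):
  F='00' vs H='010': no prefix
  F='00' vs C='011': no prefix
  F='00' vs E='10': no prefix
  F='00' vs B='11': no prefix
  H='010' vs F='00': no prefix
  H='010' vs C='011': no prefix
  H='010' vs E='10': no prefix
  H='010' vs B='11': no prefix
  C='011' vs F='00': no prefix
  C='011' vs H='010': no prefix
  C='011' vs E='10': no prefix
  C='011' vs B='11': no prefix
  E='10' vs F='00': no prefix
  E='10' vs H='010': no prefix
  E='10' vs C='011': no prefix
  E='10' vs B='11': no prefix
  B='11' vs F='00': no prefix
  B='11' vs H='010': no prefix
  B='11' vs C='011': no prefix
  B='11' vs E='10': no prefix
No violation found over all pairs.

YES -- this is a valid prefix code. No codeword is a prefix of any other codeword.


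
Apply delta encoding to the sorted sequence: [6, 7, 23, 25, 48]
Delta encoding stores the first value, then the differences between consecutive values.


First value: 6
Deltas:
  7 - 6 = 1
  23 - 7 = 16
  25 - 23 = 2
  48 - 25 = 23


Delta encoded: [6, 1, 16, 2, 23]


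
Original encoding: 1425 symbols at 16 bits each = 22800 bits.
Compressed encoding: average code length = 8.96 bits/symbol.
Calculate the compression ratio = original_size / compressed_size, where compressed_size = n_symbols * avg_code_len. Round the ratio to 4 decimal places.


original_size = n_symbols * orig_bits = 1425 * 16 = 22800 bits
compressed_size = n_symbols * avg_code_len = 1425 * 8.96 = 12768.0 bits
ratio = original_size / compressed_size = 22800 / 12768.0 = 1.7857

Compression ratio = 1.7857


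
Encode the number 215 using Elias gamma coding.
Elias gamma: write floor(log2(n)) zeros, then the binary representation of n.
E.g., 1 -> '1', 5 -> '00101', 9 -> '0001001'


num_bits = floor(log2(215)) + 1 = 8
leading_zeros = num_bits - 1 = 7
binary(215) = 11010111

Elias gamma(215) = '0000000' + '11010111' = 000000011010111 (15 bits)


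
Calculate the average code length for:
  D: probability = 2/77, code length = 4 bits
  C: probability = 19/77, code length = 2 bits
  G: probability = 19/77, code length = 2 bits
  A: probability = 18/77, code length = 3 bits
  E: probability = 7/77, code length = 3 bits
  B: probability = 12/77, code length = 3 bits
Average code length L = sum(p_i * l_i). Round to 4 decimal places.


Weighted contributions p_i * l_i:
  D: (2/77) * 4 = 8/77
  C: (19/77) * 2 = 38/77
  G: (19/77) * 2 = 38/77
  A: (18/77) * 3 = 54/77
  E: (7/77) * 3 = 21/77
  B: (12/77) * 3 = 36/77
Sum = (8 + 38 + 38 + 54 + 21 + 36)/77 = 195/77

L = 195/77 = 2.5325 bits/symbol


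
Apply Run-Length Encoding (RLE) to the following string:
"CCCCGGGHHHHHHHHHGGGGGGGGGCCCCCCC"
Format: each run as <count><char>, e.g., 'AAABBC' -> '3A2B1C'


Scanning runs left to right:
  i=0: run of 'C' x 4 -> '4C'
  i=4: run of 'G' x 3 -> '3G'
  i=7: run of 'H' x 9 -> '9H'
  i=16: run of 'G' x 9 -> '9G'
  i=25: run of 'C' x 7 -> '7C'

RLE = 4C3G9H9G7C


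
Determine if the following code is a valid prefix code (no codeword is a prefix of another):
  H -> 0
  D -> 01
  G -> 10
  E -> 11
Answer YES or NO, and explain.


Checking each pair (does one codeword prefix another?):
  H='0' vs D='01': prefix -- VIOLATION

NO -- this is NOT a valid prefix code. H (0) is a prefix of D (01).


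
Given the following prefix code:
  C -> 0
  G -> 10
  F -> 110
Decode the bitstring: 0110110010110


Decoding step by step:
Bits 0 -> C
Bits 110 -> F
Bits 110 -> F
Bits 0 -> C
Bits 10 -> G
Bits 110 -> F


Decoded message: CFFCGF


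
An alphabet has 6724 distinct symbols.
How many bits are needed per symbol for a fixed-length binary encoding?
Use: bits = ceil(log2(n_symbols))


log2(6724) = 12.7151
Bracket: 2^12 = 4096 < 6724 <= 2^13 = 8192
So ceil(log2(6724)) = 13

bits = ceil(log2(6724)) = ceil(12.7151) = 13 bits


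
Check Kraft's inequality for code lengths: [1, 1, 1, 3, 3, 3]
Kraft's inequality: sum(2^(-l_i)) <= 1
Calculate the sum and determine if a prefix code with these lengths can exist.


Sum = 2^(-1) + 2^(-1) + 2^(-1) + 2^(-3) + 2^(-3) + 2^(-3)
    = 0.5 + 0.5 + 0.5 + 0.125 + 0.125 + 0.125
    = 15/8 = 1.875
Since 1.875 > 1, Kraft's inequality is NOT satisfied.
A prefix code with these lengths CANNOT exist.

Kraft sum = 1.875. Not satisfied.


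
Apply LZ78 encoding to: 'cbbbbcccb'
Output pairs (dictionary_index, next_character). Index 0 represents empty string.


LZ78 encoding steps:
Dictionary: {0: ''}
Step 1: w='' (idx 0), next='c' -> output (0, 'c'), add 'c' as idx 1
Step 2: w='' (idx 0), next='b' -> output (0, 'b'), add 'b' as idx 2
Step 3: w='b' (idx 2), next='b' -> output (2, 'b'), add 'bb' as idx 3
Step 4: w='b' (idx 2), next='c' -> output (2, 'c'), add 'bc' as idx 4
Step 5: w='c' (idx 1), next='c' -> output (1, 'c'), add 'cc' as idx 5
Step 6: w='b' (idx 2), end of input -> output (2, '')


Encoded: [(0, 'c'), (0, 'b'), (2, 'b'), (2, 'c'), (1, 'c'), (2, '')]


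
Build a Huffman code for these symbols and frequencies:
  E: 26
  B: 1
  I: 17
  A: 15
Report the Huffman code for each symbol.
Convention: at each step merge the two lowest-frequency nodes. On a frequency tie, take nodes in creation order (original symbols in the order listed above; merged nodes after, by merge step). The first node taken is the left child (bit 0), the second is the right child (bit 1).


Huffman tree construction:
Step 1: Merge B(1) + A(15) = 16
Step 2: Merge (B+A)(16) + I(17) = 33
Step 3: Merge E(26) + ((B+A)+I)(33) = 59
Read each symbol's code off the tree from the root (left child = 0, right child = 1).

Codes:
  E: 0 (length 1)
  B: 100 (length 3)
  I: 11 (length 2)
  A: 101 (length 3)
Average code length: 108/59 = 1.8305 bits/symbol


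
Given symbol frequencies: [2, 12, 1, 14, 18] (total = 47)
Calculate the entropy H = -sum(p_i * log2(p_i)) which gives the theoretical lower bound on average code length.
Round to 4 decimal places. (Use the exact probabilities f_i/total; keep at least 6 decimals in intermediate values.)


Per-symbol terms -p_i * log2(p_i) with p_i = f_i/47:
  p = 2/47 = 0.042553: log2(p) = -4.554589, -p*log2(p) = 0.193812
  p = 12/47 = 0.255319: log2(p) = -1.969626, -p*log2(p) = 0.502883
  p = 1/47 = 0.021277: log2(p) = -5.554589, -p*log2(p) = 0.118183
  p = 14/47 = 0.297872: log2(p) = -1.747234, -p*log2(p) = 0.520453
  p = 18/47 = 0.382979: log2(p) = -1.384664, -p*log2(p) = 0.530297
H = 0.193812 + 0.502883 + 0.118183 + 0.520453 + 0.530297 = 1.865628

H = 1.8656 bits/symbol


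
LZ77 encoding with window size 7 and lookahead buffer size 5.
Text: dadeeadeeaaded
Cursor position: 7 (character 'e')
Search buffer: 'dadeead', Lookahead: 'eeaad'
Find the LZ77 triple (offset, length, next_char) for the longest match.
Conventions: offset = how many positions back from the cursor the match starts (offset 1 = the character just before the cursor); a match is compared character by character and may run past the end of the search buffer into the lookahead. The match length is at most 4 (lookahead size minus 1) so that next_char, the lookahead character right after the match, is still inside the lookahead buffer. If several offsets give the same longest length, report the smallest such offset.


Try each offset into the search buffer:
  offset=1 (pos 6, char 'd'): match length 0
  offset=2 (pos 5, char 'a'): match length 0
  offset=3 (pos 4, char 'e'): match length 1
  offset=4 (pos 3, char 'e'): match length 3
  offset=5 (pos 2, char 'd'): match length 0
  offset=6 (pos 1, char 'a'): match length 0
  offset=7 (pos 0, char 'd'): match length 0
Longest match has length 3 at offset 4.
next_char = character at position 7 + 3 = 10 -> 'a'

Best match: offset=4, length=3 (matching 'eea' starting at position 3)
LZ77 triple: (4, 3, 'a')


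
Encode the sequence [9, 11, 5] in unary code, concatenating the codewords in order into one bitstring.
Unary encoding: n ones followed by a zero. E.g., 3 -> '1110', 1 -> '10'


Encode each number as n ones followed by a terminating 0:
  9 -> 1111111110 (10 bits)
  11 -> 111111111110 (12 bits)
  5 -> 111110 (6 bits)
Total length = 10 + 12 + 6 = 28 bits.

Unary([9, 11, 5]) = 1111111110111111111110111110 (28 bits)


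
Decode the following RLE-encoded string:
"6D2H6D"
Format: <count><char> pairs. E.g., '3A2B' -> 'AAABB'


Expanding each <count><char> pair:
  6D -> 'DDDDDD'
  2H -> 'HH'
  6D -> 'DDDDDD'

Decoded = DDDDDDHHDDDDDD


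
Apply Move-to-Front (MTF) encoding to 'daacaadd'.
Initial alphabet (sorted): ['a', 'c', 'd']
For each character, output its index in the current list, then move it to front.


MTF encoding:
'd': index 2 in ['a', 'c', 'd'] -> ['d', 'a', 'c']
'a': index 1 in ['d', 'a', 'c'] -> ['a', 'd', 'c']
'a': index 0 in ['a', 'd', 'c'] -> ['a', 'd', 'c']
'c': index 2 in ['a', 'd', 'c'] -> ['c', 'a', 'd']
'a': index 1 in ['c', 'a', 'd'] -> ['a', 'c', 'd']
'a': index 0 in ['a', 'c', 'd'] -> ['a', 'c', 'd']
'd': index 2 in ['a', 'c', 'd'] -> ['d', 'a', 'c']
'd': index 0 in ['d', 'a', 'c'] -> ['d', 'a', 'c']


Output: [2, 1, 0, 2, 1, 0, 2, 0]


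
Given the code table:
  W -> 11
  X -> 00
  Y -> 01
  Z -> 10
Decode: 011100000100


Decoding:
01 -> Y
11 -> W
00 -> X
00 -> X
01 -> Y
00 -> X


Result: YWXXYX


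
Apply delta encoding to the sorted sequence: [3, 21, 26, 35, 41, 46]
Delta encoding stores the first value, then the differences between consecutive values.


First value: 3
Deltas:
  21 - 3 = 18
  26 - 21 = 5
  35 - 26 = 9
  41 - 35 = 6
  46 - 41 = 5


Delta encoded: [3, 18, 5, 9, 6, 5]


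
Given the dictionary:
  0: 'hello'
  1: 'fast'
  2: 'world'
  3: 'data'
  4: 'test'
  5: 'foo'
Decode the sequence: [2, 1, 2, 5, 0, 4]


Look up each index in the dictionary:
  2 -> 'world'
  1 -> 'fast'
  2 -> 'world'
  5 -> 'foo'
  0 -> 'hello'
  4 -> 'test'

Decoded: "world fast world foo hello test"


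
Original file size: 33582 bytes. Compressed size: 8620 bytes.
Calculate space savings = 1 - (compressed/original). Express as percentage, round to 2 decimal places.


ratio = compressed/original = 8620/33582 = 0.256685
savings = 1 - ratio = 1 - 0.256685 = 0.743315
as a percentage: 0.743315 * 100 = 74.33%

Space savings = 1 - 8620/33582 = 74.33%


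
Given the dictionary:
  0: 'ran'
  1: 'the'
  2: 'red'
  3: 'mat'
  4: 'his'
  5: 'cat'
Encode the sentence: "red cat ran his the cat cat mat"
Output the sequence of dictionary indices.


Look up each word in the dictionary:
  'red' -> 2
  'cat' -> 5
  'ran' -> 0
  'his' -> 4
  'the' -> 1
  'cat' -> 5
  'cat' -> 5
  'mat' -> 3

Encoded: [2, 5, 0, 4, 1, 5, 5, 3]


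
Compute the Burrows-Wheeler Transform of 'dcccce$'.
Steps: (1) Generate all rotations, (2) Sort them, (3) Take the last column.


Rotations (sorted):
  0: $dcccce -> last char: e
  1: cccce$d -> last char: d
  2: ccce$dc -> last char: c
  3: cce$dcc -> last char: c
  4: ce$dccc -> last char: c
  5: dcccce$ -> last char: $
  6: e$dcccc -> last char: c


BWT = edccc$c


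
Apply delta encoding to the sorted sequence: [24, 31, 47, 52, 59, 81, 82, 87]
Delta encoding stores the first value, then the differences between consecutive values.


First value: 24
Deltas:
  31 - 24 = 7
  47 - 31 = 16
  52 - 47 = 5
  59 - 52 = 7
  81 - 59 = 22
  82 - 81 = 1
  87 - 82 = 5


Delta encoded: [24, 7, 16, 5, 7, 22, 1, 5]


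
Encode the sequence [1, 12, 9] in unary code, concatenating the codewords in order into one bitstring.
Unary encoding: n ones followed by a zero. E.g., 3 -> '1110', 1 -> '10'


Encode each number as n ones followed by a terminating 0:
  1 -> 10 (2 bits)
  12 -> 1111111111110 (13 bits)
  9 -> 1111111110 (10 bits)
Total length = 2 + 13 + 10 = 25 bits.

Unary([1, 12, 9]) = 1011111111111101111111110 (25 bits)


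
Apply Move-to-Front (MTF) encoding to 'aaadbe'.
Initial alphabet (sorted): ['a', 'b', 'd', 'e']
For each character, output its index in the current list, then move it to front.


MTF encoding:
'a': index 0 in ['a', 'b', 'd', 'e'] -> ['a', 'b', 'd', 'e']
'a': index 0 in ['a', 'b', 'd', 'e'] -> ['a', 'b', 'd', 'e']
'a': index 0 in ['a', 'b', 'd', 'e'] -> ['a', 'b', 'd', 'e']
'd': index 2 in ['a', 'b', 'd', 'e'] -> ['d', 'a', 'b', 'e']
'b': index 2 in ['d', 'a', 'b', 'e'] -> ['b', 'd', 'a', 'e']
'e': index 3 in ['b', 'd', 'a', 'e'] -> ['e', 'b', 'd', 'a']


Output: [0, 0, 0, 2, 2, 3]


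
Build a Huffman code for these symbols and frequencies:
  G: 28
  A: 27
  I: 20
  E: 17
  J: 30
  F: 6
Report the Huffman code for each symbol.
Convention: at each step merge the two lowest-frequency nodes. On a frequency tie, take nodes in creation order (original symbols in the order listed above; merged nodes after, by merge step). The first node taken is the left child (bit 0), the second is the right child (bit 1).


Huffman tree construction:
Step 1: Merge F(6) + E(17) = 23
Step 2: Merge I(20) + (F+E)(23) = 43
Step 3: Merge A(27) + G(28) = 55
Step 4: Merge J(30) + (I+(F+E))(43) = 73
Step 5: Merge (A+G)(55) + (J+(I+(F+E)))(73) = 128
Read each symbol's code off the tree from the root (left child = 0, right child = 1).

Codes:
  G: 01 (length 2)
  A: 00 (length 2)
  I: 110 (length 3)
  E: 1111 (length 4)
  J: 10 (length 2)
  F: 1110 (length 4)
Average code length: 322/128 = 2.5156 bits/symbol


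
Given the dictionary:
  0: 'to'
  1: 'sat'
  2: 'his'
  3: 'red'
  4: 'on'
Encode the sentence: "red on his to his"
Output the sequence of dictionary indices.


Look up each word in the dictionary:
  'red' -> 3
  'on' -> 4
  'his' -> 2
  'to' -> 0
  'his' -> 2

Encoded: [3, 4, 2, 0, 2]


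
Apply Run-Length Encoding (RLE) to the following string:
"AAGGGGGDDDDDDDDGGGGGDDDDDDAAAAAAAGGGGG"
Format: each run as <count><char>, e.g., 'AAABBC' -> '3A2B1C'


Scanning runs left to right:
  i=0: run of 'A' x 2 -> '2A'
  i=2: run of 'G' x 5 -> '5G'
  i=7: run of 'D' x 8 -> '8D'
  i=15: run of 'G' x 5 -> '5G'
  i=20: run of 'D' x 6 -> '6D'
  i=26: run of 'A' x 7 -> '7A'
  i=33: run of 'G' x 5 -> '5G'

RLE = 2A5G8D5G6D7A5G


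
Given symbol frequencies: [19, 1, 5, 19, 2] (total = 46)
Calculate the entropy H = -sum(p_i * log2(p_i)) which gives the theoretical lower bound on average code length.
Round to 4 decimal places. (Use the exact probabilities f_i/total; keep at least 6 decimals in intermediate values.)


Per-symbol terms -p_i * log2(p_i) with p_i = f_i/46:
  p = 19/46 = 0.413043: log2(p) = -1.275634, -p*log2(p) = 0.526892
  p = 1/46 = 0.021739: log2(p) = -5.523562, -p*log2(p) = 0.120077
  p = 5/46 = 0.108696: log2(p) = -3.201634, -p*log2(p) = 0.348004
  p = 19/46 = 0.413043: log2(p) = -1.275634, -p*log2(p) = 0.526892
  p = 2/46 = 0.043478: log2(p) = -4.523562, -p*log2(p) = 0.196677
H = 0.526892 + 0.120077 + 0.348004 + 0.526892 + 0.196677 = 1.718542

H = 1.7185 bits/symbol


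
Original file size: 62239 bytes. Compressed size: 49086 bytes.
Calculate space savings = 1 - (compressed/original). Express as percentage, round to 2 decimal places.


ratio = compressed/original = 49086/62239 = 0.788669
savings = 1 - ratio = 1 - 0.788669 = 0.211331
as a percentage: 0.211331 * 100 = 21.13%

Space savings = 1 - 49086/62239 = 21.13%


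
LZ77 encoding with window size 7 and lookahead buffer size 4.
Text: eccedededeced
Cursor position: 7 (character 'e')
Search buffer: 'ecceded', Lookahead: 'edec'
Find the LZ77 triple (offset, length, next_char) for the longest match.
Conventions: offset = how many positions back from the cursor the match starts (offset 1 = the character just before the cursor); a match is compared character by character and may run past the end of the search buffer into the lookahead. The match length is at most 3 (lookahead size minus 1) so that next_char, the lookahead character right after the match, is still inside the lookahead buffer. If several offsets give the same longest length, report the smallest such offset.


Try each offset into the search buffer:
  offset=1 (pos 6, char 'd'): match length 0
  offset=2 (pos 5, char 'e'): match length 3
  offset=3 (pos 4, char 'd'): match length 0
  offset=4 (pos 3, char 'e'): match length 3
  offset=5 (pos 2, char 'c'): match length 0
  offset=6 (pos 1, char 'c'): match length 0
  offset=7 (pos 0, char 'e'): match length 1
Longest match has length 3, found at offsets 2, 4; take the smallest, offset 2.
next_char = character at position 7 + 3 = 10 -> 'c'

Best match: offset=2, length=3 (matching 'ede' starting at position 5)
LZ77 triple: (2, 3, 'c')


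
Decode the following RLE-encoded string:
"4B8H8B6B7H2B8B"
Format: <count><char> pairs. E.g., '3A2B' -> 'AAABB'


Expanding each <count><char> pair:
  4B -> 'BBBB'
  8H -> 'HHHHHHHH'
  8B -> 'BBBBBBBB'
  6B -> 'BBBBBB'
  7H -> 'HHHHHHH'
  2B -> 'BB'
  8B -> 'BBBBBBBB'

Decoded = BBBBHHHHHHHHBBBBBBBBBBBBBBHHHHHHHBBBBBBBBBB


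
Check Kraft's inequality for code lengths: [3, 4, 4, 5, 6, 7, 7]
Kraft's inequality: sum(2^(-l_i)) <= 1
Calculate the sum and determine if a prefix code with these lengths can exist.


Sum = 2^(-3) + 2^(-4) + 2^(-4) + 2^(-5) + 2^(-6) + 2^(-7) + 2^(-7)
    = 0.125 + 0.0625 + 0.0625 + 0.03125 + 0.015625 + 0.0078125 + 0.0078125
    = 40/128 = 0.3125
Since 0.3125 <= 1, Kraft's inequality IS satisfied.
A prefix code with these lengths CAN exist.

Kraft sum = 0.3125. Satisfied.


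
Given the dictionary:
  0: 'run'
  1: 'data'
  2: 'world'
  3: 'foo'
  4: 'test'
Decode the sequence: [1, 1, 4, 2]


Look up each index in the dictionary:
  1 -> 'data'
  1 -> 'data'
  4 -> 'test'
  2 -> 'world'

Decoded: "data data test world"


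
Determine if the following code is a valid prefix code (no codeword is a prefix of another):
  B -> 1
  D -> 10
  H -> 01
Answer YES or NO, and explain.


Checking each pair (does one codeword prefix another?):
  B='1' vs D='10': prefix -- VIOLATION

NO -- this is NOT a valid prefix code. B (1) is a prefix of D (10).


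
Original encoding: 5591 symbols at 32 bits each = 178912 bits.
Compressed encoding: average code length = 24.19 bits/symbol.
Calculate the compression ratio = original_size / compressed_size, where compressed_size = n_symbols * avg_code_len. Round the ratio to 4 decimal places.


original_size = n_symbols * orig_bits = 5591 * 32 = 178912 bits
compressed_size = n_symbols * avg_code_len = 5591 * 24.19 = 135246.29 bits
ratio = original_size / compressed_size = 178912 / 135246.29 = 1.3229

Compression ratio = 1.3229


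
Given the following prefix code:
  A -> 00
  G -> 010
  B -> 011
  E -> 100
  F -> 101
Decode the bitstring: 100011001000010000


Decoding step by step:
Bits 100 -> E
Bits 011 -> B
Bits 00 -> A
Bits 100 -> E
Bits 00 -> A
Bits 100 -> E
Bits 00 -> A


Decoded message: EBAEAEA


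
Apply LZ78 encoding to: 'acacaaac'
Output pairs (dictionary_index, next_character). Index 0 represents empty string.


LZ78 encoding steps:
Dictionary: {0: ''}
Step 1: w='' (idx 0), next='a' -> output (0, 'a'), add 'a' as idx 1
Step 2: w='' (idx 0), next='c' -> output (0, 'c'), add 'c' as idx 2
Step 3: w='a' (idx 1), next='c' -> output (1, 'c'), add 'ac' as idx 3
Step 4: w='a' (idx 1), next='a' -> output (1, 'a'), add 'aa' as idx 4
Step 5: w='ac' (idx 3), end of input -> output (3, '')


Encoded: [(0, 'a'), (0, 'c'), (1, 'c'), (1, 'a'), (3, '')]


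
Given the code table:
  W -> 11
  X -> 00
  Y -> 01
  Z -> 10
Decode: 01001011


Decoding:
01 -> Y
00 -> X
10 -> Z
11 -> W


Result: YXZW


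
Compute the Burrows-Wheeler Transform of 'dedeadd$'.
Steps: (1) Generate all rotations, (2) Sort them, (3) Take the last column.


Rotations (sorted):
  0: $dedeadd -> last char: d
  1: add$dede -> last char: e
  2: d$dedead -> last char: d
  3: dd$dedea -> last char: a
  4: deadd$de -> last char: e
  5: dedeadd$ -> last char: $
  6: eadd$ded -> last char: d
  7: edeadd$d -> last char: d


BWT = dedae$dd


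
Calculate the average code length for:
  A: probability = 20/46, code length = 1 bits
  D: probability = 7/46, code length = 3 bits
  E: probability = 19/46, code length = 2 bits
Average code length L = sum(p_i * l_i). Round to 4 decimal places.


Weighted contributions p_i * l_i:
  A: (20/46) * 1 = 20/46
  D: (7/46) * 3 = 21/46
  E: (19/46) * 2 = 38/46
Sum = (20 + 21 + 38)/46 = 79/46

L = 79/46 = 1.7174 bits/symbol


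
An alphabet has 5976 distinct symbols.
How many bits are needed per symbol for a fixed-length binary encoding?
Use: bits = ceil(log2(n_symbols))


log2(5976) = 12.545
Bracket: 2^12 = 4096 < 5976 <= 2^13 = 8192
So ceil(log2(5976)) = 13

bits = ceil(log2(5976)) = ceil(12.545) = 13 bits


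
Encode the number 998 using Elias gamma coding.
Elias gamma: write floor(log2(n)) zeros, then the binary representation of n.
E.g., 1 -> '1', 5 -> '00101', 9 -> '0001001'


num_bits = floor(log2(998)) + 1 = 10
leading_zeros = num_bits - 1 = 9
binary(998) = 1111100110

Elias gamma(998) = '000000000' + '1111100110' = 0000000001111100110 (19 bits)


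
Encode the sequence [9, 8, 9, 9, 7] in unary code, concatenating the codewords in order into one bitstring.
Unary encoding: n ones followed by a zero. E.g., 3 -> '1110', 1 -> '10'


Encode each number as n ones followed by a terminating 0:
  9 -> 1111111110 (10 bits)
  8 -> 111111110 (9 bits)
  9 -> 1111111110 (10 bits)
  9 -> 1111111110 (10 bits)
  7 -> 11111110 (8 bits)
Total length = 10 + 9 + 10 + 10 + 8 = 47 bits.

Unary([9, 8, 9, 9, 7]) = 11111111101111111101111111110111111111011111110 (47 bits)


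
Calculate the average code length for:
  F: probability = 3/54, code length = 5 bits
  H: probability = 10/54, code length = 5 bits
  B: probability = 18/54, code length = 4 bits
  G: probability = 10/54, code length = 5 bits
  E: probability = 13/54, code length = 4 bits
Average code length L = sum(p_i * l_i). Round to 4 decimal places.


Weighted contributions p_i * l_i:
  F: (3/54) * 5 = 15/54
  H: (10/54) * 5 = 50/54
  B: (18/54) * 4 = 72/54
  G: (10/54) * 5 = 50/54
  E: (13/54) * 4 = 52/54
Sum = (15 + 50 + 72 + 50 + 52)/54 = 239/54

L = 239/54 = 4.4259 bits/symbol


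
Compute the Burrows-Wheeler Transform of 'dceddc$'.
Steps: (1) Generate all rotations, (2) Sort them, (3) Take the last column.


Rotations (sorted):
  0: $dceddc -> last char: c
  1: c$dcedd -> last char: d
  2: ceddc$d -> last char: d
  3: dc$dced -> last char: d
  4: dceddc$ -> last char: $
  5: ddc$dce -> last char: e
  6: eddc$dc -> last char: c


BWT = cddd$ec


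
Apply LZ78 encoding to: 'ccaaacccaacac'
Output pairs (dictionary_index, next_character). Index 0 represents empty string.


LZ78 encoding steps:
Dictionary: {0: ''}
Step 1: w='' (idx 0), next='c' -> output (0, 'c'), add 'c' as idx 1
Step 2: w='c' (idx 1), next='a' -> output (1, 'a'), add 'ca' as idx 2
Step 3: w='' (idx 0), next='a' -> output (0, 'a'), add 'a' as idx 3
Step 4: w='a' (idx 3), next='c' -> output (3, 'c'), add 'ac' as idx 4
Step 5: w='c' (idx 1), next='c' -> output (1, 'c'), add 'cc' as idx 5
Step 6: w='a' (idx 3), next='a' -> output (3, 'a'), add 'aa' as idx 6
Step 7: w='ca' (idx 2), next='c' -> output (2, 'c'), add 'cac' as idx 7


Encoded: [(0, 'c'), (1, 'a'), (0, 'a'), (3, 'c'), (1, 'c'), (3, 'a'), (2, 'c')]


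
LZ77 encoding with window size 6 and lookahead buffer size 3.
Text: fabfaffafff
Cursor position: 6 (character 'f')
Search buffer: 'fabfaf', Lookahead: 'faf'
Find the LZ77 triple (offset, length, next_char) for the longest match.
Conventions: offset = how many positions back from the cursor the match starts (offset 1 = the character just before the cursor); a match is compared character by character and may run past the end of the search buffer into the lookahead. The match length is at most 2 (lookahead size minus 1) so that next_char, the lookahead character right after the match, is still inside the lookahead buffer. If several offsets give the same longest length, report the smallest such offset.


Try each offset into the search buffer:
  offset=1 (pos 5, char 'f'): match length 1
  offset=2 (pos 4, char 'a'): match length 0
  offset=3 (pos 3, char 'f'): match length 2
  offset=4 (pos 2, char 'b'): match length 0
  offset=5 (pos 1, char 'a'): match length 0
  offset=6 (pos 0, char 'f'): match length 2
Longest match has length 2, found at offsets 3, 6; take the smallest, offset 3.
next_char = character at position 6 + 2 = 8 -> 'f'

Best match: offset=3, length=2 (matching 'fa' starting at position 3)
LZ77 triple: (3, 2, 'f')


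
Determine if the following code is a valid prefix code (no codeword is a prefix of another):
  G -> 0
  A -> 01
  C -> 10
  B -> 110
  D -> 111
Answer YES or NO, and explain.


Checking each pair (does one codeword prefix another?):
  G='0' vs A='01': prefix -- VIOLATION

NO -- this is NOT a valid prefix code. G (0) is a prefix of A (01).


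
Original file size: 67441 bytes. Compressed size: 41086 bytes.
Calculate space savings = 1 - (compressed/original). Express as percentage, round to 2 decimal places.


ratio = compressed/original = 41086/67441 = 0.609214
savings = 1 - ratio = 1 - 0.609214 = 0.390786
as a percentage: 0.390786 * 100 = 39.08%

Space savings = 1 - 41086/67441 = 39.08%


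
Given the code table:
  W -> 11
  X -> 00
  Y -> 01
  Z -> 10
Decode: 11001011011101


Decoding:
11 -> W
00 -> X
10 -> Z
11 -> W
01 -> Y
11 -> W
01 -> Y


Result: WXZWYWY


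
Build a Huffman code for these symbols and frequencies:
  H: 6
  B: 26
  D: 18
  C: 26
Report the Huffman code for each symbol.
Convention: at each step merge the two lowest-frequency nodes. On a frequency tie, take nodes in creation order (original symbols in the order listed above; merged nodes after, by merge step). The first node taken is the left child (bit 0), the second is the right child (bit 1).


Huffman tree construction:
Step 1: Merge H(6) + D(18) = 24
Step 2: Merge (H+D)(24) + B(26) = 50
Step 3: Merge C(26) + ((H+D)+B)(50) = 76
Read each symbol's code off the tree from the root (left child = 0, right child = 1).

Codes:
  H: 100 (length 3)
  B: 11 (length 2)
  D: 101 (length 3)
  C: 0 (length 1)
Average code length: 150/76 = 1.9737 bits/symbol


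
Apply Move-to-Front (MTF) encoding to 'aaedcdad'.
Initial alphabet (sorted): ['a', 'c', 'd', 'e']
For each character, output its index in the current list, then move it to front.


MTF encoding:
'a': index 0 in ['a', 'c', 'd', 'e'] -> ['a', 'c', 'd', 'e']
'a': index 0 in ['a', 'c', 'd', 'e'] -> ['a', 'c', 'd', 'e']
'e': index 3 in ['a', 'c', 'd', 'e'] -> ['e', 'a', 'c', 'd']
'd': index 3 in ['e', 'a', 'c', 'd'] -> ['d', 'e', 'a', 'c']
'c': index 3 in ['d', 'e', 'a', 'c'] -> ['c', 'd', 'e', 'a']
'd': index 1 in ['c', 'd', 'e', 'a'] -> ['d', 'c', 'e', 'a']
'a': index 3 in ['d', 'c', 'e', 'a'] -> ['a', 'd', 'c', 'e']
'd': index 1 in ['a', 'd', 'c', 'e'] -> ['d', 'a', 'c', 'e']


Output: [0, 0, 3, 3, 3, 1, 3, 1]


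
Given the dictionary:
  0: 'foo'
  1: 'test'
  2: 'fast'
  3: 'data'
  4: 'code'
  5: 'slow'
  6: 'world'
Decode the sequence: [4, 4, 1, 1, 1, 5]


Look up each index in the dictionary:
  4 -> 'code'
  4 -> 'code'
  1 -> 'test'
  1 -> 'test'
  1 -> 'test'
  5 -> 'slow'

Decoded: "code code test test test slow"


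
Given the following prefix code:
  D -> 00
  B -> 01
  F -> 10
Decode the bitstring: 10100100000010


Decoding step by step:
Bits 10 -> F
Bits 10 -> F
Bits 01 -> B
Bits 00 -> D
Bits 00 -> D
Bits 00 -> D
Bits 10 -> F


Decoded message: FFBDDDF


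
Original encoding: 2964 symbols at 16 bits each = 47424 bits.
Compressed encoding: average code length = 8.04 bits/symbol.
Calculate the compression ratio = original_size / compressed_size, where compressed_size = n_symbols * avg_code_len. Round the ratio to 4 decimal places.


original_size = n_symbols * orig_bits = 2964 * 16 = 47424 bits
compressed_size = n_symbols * avg_code_len = 2964 * 8.04 = 23830.56 bits
ratio = original_size / compressed_size = 47424 / 23830.56 = 1.99

Compression ratio = 1.99


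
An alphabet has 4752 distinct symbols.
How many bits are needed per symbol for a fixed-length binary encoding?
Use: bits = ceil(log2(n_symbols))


log2(4752) = 12.2143
Bracket: 2^12 = 4096 < 4752 <= 2^13 = 8192
So ceil(log2(4752)) = 13

bits = ceil(log2(4752)) = ceil(12.2143) = 13 bits


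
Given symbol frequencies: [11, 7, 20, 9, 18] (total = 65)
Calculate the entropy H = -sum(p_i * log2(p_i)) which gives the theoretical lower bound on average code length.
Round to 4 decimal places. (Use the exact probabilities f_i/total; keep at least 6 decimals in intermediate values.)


Per-symbol terms -p_i * log2(p_i) with p_i = f_i/65:
  p = 11/65 = 0.169231: log2(p) = -2.562936, -p*log2(p) = 0.433728
  p = 7/65 = 0.107692: log2(p) = -3.215013, -p*log2(p) = 0.346232
  p = 20/65 = 0.307692: log2(p) = -1.700440, -p*log2(p) = 0.523212
  p = 9/65 = 0.138462: log2(p) = -2.852443, -p*log2(p) = 0.394954
  p = 18/65 = 0.276923: log2(p) = -1.852443, -p*log2(p) = 0.512984
H = 0.433728 + 0.346232 + 0.523212 + 0.394954 + 0.512984 = 2.211110

H = 2.2111 bits/symbol


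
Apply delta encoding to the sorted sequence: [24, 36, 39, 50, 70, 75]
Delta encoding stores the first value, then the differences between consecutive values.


First value: 24
Deltas:
  36 - 24 = 12
  39 - 36 = 3
  50 - 39 = 11
  70 - 50 = 20
  75 - 70 = 5


Delta encoded: [24, 12, 3, 11, 20, 5]


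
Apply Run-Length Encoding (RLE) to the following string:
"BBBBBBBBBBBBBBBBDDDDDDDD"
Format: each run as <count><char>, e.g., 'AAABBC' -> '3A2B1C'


Scanning runs left to right:
  i=0: run of 'B' x 16 -> '16B'
  i=16: run of 'D' x 8 -> '8D'

RLE = 16B8D


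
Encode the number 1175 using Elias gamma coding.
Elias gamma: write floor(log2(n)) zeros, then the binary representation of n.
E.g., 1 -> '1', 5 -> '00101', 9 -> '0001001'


num_bits = floor(log2(1175)) + 1 = 11
leading_zeros = num_bits - 1 = 10
binary(1175) = 10010010111

Elias gamma(1175) = '0000000000' + '10010010111' = 000000000010010010111 (21 bits)


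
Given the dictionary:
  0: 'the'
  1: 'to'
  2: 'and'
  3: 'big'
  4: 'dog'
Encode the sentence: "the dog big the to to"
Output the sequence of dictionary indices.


Look up each word in the dictionary:
  'the' -> 0
  'dog' -> 4
  'big' -> 3
  'the' -> 0
  'to' -> 1
  'to' -> 1

Encoded: [0, 4, 3, 0, 1, 1]


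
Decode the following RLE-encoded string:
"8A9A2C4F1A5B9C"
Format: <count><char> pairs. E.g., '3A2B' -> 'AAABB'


Expanding each <count><char> pair:
  8A -> 'AAAAAAAA'
  9A -> 'AAAAAAAAA'
  2C -> 'CC'
  4F -> 'FFFF'
  1A -> 'A'
  5B -> 'BBBBB'
  9C -> 'CCCCCCCCC'

Decoded = AAAAAAAAAAAAAAAAACCFFFFABBBBBCCCCCCCCC


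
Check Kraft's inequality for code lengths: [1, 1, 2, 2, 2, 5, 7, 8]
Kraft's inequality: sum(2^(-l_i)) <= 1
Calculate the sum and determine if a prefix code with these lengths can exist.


Sum = 2^(-1) + 2^(-1) + 2^(-2) + 2^(-2) + 2^(-2) + 2^(-5) + 2^(-7) + 2^(-8)
    = 0.5 + 0.5 + 0.25 + 0.25 + 0.25 + 0.03125 + 0.0078125 + 0.00390625
    = 459/256 = 1.79296875
Since 1.79296875 > 1, Kraft's inequality is NOT satisfied.
A prefix code with these lengths CANNOT exist.

Kraft sum = 1.79296875. Not satisfied.


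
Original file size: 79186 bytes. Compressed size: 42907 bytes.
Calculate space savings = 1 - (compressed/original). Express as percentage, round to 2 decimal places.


ratio = compressed/original = 42907/79186 = 0.541851
savings = 1 - ratio = 1 - 0.541851 = 0.458149
as a percentage: 0.458149 * 100 = 45.81%

Space savings = 1 - 42907/79186 = 45.81%


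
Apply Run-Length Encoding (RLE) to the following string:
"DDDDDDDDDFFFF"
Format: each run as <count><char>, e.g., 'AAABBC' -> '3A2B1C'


Scanning runs left to right:
  i=0: run of 'D' x 9 -> '9D'
  i=9: run of 'F' x 4 -> '4F'

RLE = 9D4F


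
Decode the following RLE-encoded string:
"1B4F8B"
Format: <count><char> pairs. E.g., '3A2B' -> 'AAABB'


Expanding each <count><char> pair:
  1B -> 'B'
  4F -> 'FFFF'
  8B -> 'BBBBBBBB'

Decoded = BFFFFBBBBBBBB


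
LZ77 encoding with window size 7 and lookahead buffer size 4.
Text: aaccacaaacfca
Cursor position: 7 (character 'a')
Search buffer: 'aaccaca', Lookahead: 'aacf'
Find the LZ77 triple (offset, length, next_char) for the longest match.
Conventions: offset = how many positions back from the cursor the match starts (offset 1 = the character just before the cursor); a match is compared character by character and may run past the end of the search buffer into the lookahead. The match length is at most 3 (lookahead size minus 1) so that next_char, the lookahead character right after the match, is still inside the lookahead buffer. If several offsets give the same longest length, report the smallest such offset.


Try each offset into the search buffer:
  offset=1 (pos 6, char 'a'): match length 2
  offset=2 (pos 5, char 'c'): match length 0
  offset=3 (pos 4, char 'a'): match length 1
  offset=4 (pos 3, char 'c'): match length 0
  offset=5 (pos 2, char 'c'): match length 0
  offset=6 (pos 1, char 'a'): match length 1
  offset=7 (pos 0, char 'a'): match length 3
Longest match has length 3 at offset 7.
next_char = character at position 7 + 3 = 10 -> 'f'

Best match: offset=7, length=3 (matching 'aac' starting at position 0)
LZ77 triple: (7, 3, 'f')
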